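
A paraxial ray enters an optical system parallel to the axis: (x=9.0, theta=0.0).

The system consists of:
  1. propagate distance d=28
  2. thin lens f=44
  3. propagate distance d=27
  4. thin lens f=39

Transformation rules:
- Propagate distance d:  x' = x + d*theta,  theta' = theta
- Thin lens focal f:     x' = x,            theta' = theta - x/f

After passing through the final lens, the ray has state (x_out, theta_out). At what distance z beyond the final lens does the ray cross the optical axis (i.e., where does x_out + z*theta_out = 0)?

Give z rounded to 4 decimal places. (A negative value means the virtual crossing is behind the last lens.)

Answer: 11.8393

Derivation:
Initial: x=9.0000 theta=0.0000
After 1 (propagate distance d=28): x=9.0000 theta=0.0000
After 2 (thin lens f=44): x=9.0000 theta=-9/44 (≈-0.2045)
After 3 (propagate distance d=27): x=153/44 (≈3.4773) theta=-9/44 (≈-0.2045)
After 4 (thin lens f=39): x=153/44 (≈3.4773) theta=-42/143 (≈-0.2937)
z_focus = -x_out/theta_out = -(153/44)/(-42/143) = 663/56 ≈ 11.8393
Rounded to 4 decimal places: z = 11.8393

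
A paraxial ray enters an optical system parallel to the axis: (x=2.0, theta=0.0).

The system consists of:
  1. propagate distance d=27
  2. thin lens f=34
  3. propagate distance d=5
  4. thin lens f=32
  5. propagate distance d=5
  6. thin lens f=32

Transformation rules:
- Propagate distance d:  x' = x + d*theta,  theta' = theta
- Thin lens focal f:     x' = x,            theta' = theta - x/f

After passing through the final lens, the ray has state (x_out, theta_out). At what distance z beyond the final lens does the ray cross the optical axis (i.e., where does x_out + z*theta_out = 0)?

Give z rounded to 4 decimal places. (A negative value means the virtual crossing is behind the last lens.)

Initial: x=2.0000 theta=0.0000
After 1 (propagate distance d=27): x=2.0000 theta=0.0000
After 2 (thin lens f=34): x=2.0000 theta=-1/17 (≈-0.0588)
After 3 (propagate distance d=5): x=29/17 (≈1.7059) theta=-1/17 (≈-0.0588)
After 4 (thin lens f=32): x=29/17 (≈1.7059) theta=-61/544 (≈-0.1121)
After 5 (propagate distance d=5): x=623/544 (≈1.1452) theta=-61/544 (≈-0.1121)
After 6 (thin lens f=32): x=623/544 (≈1.1452) theta=-2575/17408 (≈-0.1479)
z_focus = -x_out/theta_out = -(623/544)/(-2575/17408) = 19936/2575 ≈ 7.7421
Rounded to 4 decimal places: z = 7.7421

Answer: 7.7421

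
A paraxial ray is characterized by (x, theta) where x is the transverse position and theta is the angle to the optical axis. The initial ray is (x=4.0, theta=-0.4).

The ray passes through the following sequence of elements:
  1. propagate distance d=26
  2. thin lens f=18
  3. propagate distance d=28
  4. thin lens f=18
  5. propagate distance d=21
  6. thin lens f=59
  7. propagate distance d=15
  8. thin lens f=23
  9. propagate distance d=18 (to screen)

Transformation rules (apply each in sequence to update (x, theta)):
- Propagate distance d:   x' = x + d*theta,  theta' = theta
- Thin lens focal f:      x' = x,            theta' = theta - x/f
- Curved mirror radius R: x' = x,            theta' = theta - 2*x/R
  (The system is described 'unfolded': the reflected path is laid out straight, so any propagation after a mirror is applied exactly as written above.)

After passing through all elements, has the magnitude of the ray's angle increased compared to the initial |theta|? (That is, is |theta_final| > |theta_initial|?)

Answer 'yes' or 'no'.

Answer: no

Derivation:
Initial: x=4.0000 theta=-0.4000
After 1 (propagate distance d=26): x=-6.4000 theta=-0.4000
After 2 (thin lens f=18): x=-6.4000 theta=-2/45 (≈-0.0444)
After 3 (propagate distance d=28): x=-344/45 (≈-7.6444) theta=-2/45 (≈-0.0444)
After 4 (thin lens f=18): x=-344/45 (≈-7.6444) theta=154/405 (≈0.3802)
After 5 (propagate distance d=21): x=46/135 (≈0.3407) theta=154/405 (≈0.3802)
After 6 (thin lens f=59): x=46/135 (≈0.3407) theta=8948/23895 (≈0.3745)
After 7 (propagate distance d=15): x=15818/2655 (≈5.9578) theta=8948/23895 (≈0.3745)
After 8 (thin lens f=23): x=15818/2655 (≈5.9578) theta=63442/549585 (≈0.1154)
After 9 (propagate distance d=18 (to screen)): x=54522/6785 (≈8.0357) theta=63442/549585 (≈0.1154)
|theta_initial|=0.4000 |theta_final|=63442/549585 (≈0.1154) -> not increased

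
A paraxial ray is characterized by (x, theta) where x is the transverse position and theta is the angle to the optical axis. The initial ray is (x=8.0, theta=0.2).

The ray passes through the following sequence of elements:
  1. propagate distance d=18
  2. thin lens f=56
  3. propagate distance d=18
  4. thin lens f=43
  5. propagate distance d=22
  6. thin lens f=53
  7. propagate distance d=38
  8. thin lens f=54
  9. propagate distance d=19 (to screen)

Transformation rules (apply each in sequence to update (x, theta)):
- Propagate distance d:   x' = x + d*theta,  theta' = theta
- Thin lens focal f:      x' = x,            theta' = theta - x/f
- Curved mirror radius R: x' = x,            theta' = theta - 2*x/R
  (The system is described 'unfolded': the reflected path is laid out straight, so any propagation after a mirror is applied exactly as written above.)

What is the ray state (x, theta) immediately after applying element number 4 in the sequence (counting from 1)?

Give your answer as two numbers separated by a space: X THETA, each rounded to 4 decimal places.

Initial: x=8.0000 theta=0.2000
After 1 (propagate distance d=18): x=11.6000 theta=0.2000
After 2 (thin lens f=56): x=11.6000 theta=-1/140 (≈-0.0071)
After 3 (propagate distance d=18): x=803/70 (≈11.4714) theta=-1/140 (≈-0.0071)
After 4 (thin lens f=43): x=803/70 (≈11.4714) theta=-1649/6020 (≈-0.2739)
Rounded to 4 decimal places: x = 11.4714, theta = -0.2739

Answer: 11.4714 -0.2739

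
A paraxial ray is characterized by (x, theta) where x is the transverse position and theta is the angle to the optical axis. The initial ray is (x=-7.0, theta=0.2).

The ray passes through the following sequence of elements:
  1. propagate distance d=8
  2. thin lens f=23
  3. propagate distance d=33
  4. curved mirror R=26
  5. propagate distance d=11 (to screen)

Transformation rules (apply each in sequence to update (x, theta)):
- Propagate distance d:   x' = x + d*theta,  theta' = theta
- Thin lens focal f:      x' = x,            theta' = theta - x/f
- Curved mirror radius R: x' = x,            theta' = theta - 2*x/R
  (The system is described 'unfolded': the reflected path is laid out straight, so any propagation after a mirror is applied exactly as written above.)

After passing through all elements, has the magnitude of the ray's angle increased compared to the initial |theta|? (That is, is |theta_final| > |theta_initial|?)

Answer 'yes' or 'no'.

Initial: x=-7.0000 theta=0.2000
After 1 (propagate distance d=8): x=-5.4000 theta=0.2000
After 2 (thin lens f=23): x=-5.4000 theta=10/23 (≈0.4348)
After 3 (propagate distance d=33): x=1029/115 (≈8.9478) theta=10/23 (≈0.4348)
After 4 (curved mirror R=26): x=1029/115 (≈8.9478) theta=-379/1495 (≈-0.2535)
After 5 (propagate distance d=11 (to screen)): x=9208/1495 (≈6.1592) theta=-379/1495 (≈-0.2535)
|theta_initial|=0.2000 |theta_final|=379/1495 (≈0.2535) -> increased

Answer: yes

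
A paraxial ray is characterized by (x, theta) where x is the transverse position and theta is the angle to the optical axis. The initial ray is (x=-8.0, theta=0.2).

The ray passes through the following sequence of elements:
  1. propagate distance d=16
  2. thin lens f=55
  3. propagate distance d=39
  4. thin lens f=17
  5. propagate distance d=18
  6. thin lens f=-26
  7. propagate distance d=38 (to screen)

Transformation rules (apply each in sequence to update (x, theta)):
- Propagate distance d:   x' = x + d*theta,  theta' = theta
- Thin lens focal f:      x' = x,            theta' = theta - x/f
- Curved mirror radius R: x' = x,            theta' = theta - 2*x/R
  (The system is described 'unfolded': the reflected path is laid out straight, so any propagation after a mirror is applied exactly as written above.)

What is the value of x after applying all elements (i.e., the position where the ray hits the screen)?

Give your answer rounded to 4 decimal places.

Answer: 8.4035

Derivation:
Initial: x=-8.0000 theta=0.2000
After 1 (propagate distance d=16): x=-4.8000 theta=0.2000
After 2 (thin lens f=55): x=-4.8000 theta=79/275 (≈0.2873)
After 3 (propagate distance d=39): x=1761/275 (≈6.4036) theta=79/275 (≈0.2873)
After 4 (thin lens f=17): x=1761/275 (≈6.4036) theta=-38/425 (≈-0.0894)
After 5 (propagate distance d=18): x=22413/4675 (≈4.7942) theta=-38/425 (≈-0.0894)
After 6 (thin lens f=-26): x=22413/4675 (≈4.7942) theta=2309/24310 (≈0.0950)
After 7 (propagate distance d=38 (to screen)): x=510724/60775 (≈8.4035) theta=2309/24310 (≈0.0950)
Rounded to 4 decimal places: x = 8.4035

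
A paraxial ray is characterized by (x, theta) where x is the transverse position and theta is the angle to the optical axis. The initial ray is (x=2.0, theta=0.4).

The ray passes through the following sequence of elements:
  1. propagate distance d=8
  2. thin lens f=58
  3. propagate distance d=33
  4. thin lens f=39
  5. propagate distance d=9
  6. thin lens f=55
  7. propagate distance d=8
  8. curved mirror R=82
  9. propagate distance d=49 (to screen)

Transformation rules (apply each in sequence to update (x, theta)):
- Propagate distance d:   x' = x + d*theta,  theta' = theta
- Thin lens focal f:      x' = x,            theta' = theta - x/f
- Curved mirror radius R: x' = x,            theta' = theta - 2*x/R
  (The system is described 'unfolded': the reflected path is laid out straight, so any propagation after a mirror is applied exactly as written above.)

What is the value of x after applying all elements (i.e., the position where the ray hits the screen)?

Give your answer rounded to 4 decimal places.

Initial: x=2.0000 theta=0.4000
After 1 (propagate distance d=8): x=5.2000 theta=0.4000
After 2 (thin lens f=58): x=5.2000 theta=9/29 (≈0.3103)
After 3 (propagate distance d=33): x=2239/145 (≈15.4414) theta=9/29 (≈0.3103)
After 4 (thin lens f=39): x=2239/145 (≈15.4414) theta=-484/5655 (≈-0.0856)
After 5 (propagate distance d=9): x=5531/377 (≈14.6711) theta=-484/5655 (≈-0.0856)
After 6 (thin lens f=55): x=5531/377 (≈14.6711) theta=-21917/62205 (≈-0.3523)
After 7 (propagate distance d=8): x=737279/62205 (≈11.8524) theta=-21917/62205 (≈-0.3523)
After 8 (curved mirror R=82): x=737279/62205 (≈11.8524) theta=-49572/77285 (≈-0.6414)
After 9 (propagate distance d=49 (to screen)): x=-9985897/510081 (≈-19.5771) theta=-49572/77285 (≈-0.6414)
Rounded to 4 decimal places: x = -19.5771

Answer: -19.5771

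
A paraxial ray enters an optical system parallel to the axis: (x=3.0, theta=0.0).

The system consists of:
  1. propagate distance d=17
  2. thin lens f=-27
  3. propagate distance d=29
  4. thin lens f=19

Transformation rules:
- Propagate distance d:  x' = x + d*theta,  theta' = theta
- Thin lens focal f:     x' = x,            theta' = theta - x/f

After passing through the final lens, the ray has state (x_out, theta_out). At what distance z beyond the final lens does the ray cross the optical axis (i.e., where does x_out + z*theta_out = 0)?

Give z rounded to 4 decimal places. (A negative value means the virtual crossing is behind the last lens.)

Answer: 28.7568

Derivation:
Initial: x=3.0000 theta=0.0000
After 1 (propagate distance d=17): x=3.0000 theta=0.0000
After 2 (thin lens f=-27): x=3.0000 theta=1/9 (≈0.1111)
After 3 (propagate distance d=29): x=56/9 (≈6.2222) theta=1/9 (≈0.1111)
After 4 (thin lens f=19): x=56/9 (≈6.2222) theta=-37/171 (≈-0.2164)
z_focus = -x_out/theta_out = -(56/9)/(-37/171) = 1064/37 ≈ 28.7568
Rounded to 4 decimal places: z = 28.7568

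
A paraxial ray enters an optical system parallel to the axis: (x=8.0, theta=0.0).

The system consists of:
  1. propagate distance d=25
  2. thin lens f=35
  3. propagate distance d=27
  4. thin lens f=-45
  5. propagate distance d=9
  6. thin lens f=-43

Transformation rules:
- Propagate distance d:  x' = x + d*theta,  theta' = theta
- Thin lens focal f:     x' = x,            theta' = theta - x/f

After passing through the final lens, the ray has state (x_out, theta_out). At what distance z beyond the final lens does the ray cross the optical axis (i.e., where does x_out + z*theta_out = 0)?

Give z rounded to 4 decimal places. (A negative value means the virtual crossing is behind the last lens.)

Initial: x=8.0000 theta=0.0000
After 1 (propagate distance d=25): x=8.0000 theta=0.0000
After 2 (thin lens f=35): x=8.0000 theta=-8/35 (≈-0.2286)
After 3 (propagate distance d=27): x=64/35 (≈1.8286) theta=-8/35 (≈-0.2286)
After 4 (thin lens f=-45): x=64/35 (≈1.8286) theta=-296/1575 (≈-0.1879)
After 5 (propagate distance d=9): x=24/175 (≈0.1371) theta=-296/1575 (≈-0.1879)
After 6 (thin lens f=-43): x=24/175 (≈0.1371) theta=-12512/67725 (≈-0.1847)
z_focus = -x_out/theta_out = -(24/175)/(-12512/67725) = 1161/1564 ≈ 0.7423
Rounded to 4 decimal places: z = 0.7423

Answer: 0.7423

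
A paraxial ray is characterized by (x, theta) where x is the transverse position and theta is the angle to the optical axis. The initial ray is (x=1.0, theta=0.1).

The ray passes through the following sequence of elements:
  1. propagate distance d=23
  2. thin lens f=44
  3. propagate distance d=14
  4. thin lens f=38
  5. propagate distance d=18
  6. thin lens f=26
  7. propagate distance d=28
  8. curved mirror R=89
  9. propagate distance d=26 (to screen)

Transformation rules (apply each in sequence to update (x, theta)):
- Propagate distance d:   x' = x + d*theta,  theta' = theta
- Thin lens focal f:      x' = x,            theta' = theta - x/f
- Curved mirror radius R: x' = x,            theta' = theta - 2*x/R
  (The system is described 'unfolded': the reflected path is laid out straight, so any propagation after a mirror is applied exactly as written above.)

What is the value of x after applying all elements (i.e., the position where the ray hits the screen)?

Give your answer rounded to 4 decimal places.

Answer: -5.1213

Derivation:
Initial: x=1.0000 theta=0.1000
After 1 (propagate distance d=23): x=3.3000 theta=0.1000
After 2 (thin lens f=44): x=3.3000 theta=0.0250
After 3 (propagate distance d=14): x=3.6500 theta=0.0250
After 4 (thin lens f=38): x=3.6500 theta=-27/380 (≈-0.0711)
After 5 (propagate distance d=18): x=901/380 (≈2.3711) theta=-27/380 (≈-0.0711)
After 6 (thin lens f=26): x=901/380 (≈2.3711) theta=-1603/9880 (≈-0.1622)
After 7 (propagate distance d=28): x=-10729/4940 (≈-2.1719) theta=-1603/9880 (≈-0.1622)
After 8 (curved mirror R=89): x=-10729/4940 (≈-2.1719) theta=-99751/879320 (≈-0.1134)
After 9 (propagate distance d=26 (to screen)): x=-562911/109915 (≈-5.1213) theta=-99751/879320 (≈-0.1134)
Rounded to 4 decimal places: x = -5.1213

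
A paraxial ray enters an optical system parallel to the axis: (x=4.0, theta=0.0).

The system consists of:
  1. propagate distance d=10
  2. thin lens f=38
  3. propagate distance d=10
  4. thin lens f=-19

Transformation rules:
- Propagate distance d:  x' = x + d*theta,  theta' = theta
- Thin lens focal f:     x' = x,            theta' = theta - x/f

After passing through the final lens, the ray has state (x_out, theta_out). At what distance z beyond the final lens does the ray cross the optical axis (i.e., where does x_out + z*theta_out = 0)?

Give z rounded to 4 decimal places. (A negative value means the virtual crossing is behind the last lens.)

Initial: x=4.0000 theta=0.0000
After 1 (propagate distance d=10): x=4.0000 theta=0.0000
After 2 (thin lens f=38): x=4.0000 theta=-2/19 (≈-0.1053)
After 3 (propagate distance d=10): x=56/19 (≈2.9474) theta=-2/19 (≈-0.1053)
After 4 (thin lens f=-19): x=56/19 (≈2.9474) theta=18/361 (≈0.0499)
z_focus = -x_out/theta_out = -(56/19)/(18/361) = -532/9 ≈ -59.1111
Rounded to 4 decimal places: z = -59.1111

Answer: -59.1111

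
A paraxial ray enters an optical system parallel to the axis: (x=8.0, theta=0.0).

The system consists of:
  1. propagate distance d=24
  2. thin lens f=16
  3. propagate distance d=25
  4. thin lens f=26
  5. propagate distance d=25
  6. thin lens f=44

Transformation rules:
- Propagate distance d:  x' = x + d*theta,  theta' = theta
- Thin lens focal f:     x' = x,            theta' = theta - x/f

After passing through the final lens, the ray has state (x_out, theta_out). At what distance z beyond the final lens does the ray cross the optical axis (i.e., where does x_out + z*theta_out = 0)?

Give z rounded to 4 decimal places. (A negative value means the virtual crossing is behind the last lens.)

Answer: -325.7978

Derivation:
Initial: x=8.0000 theta=0.0000
After 1 (propagate distance d=24): x=8.0000 theta=0.0000
After 2 (thin lens f=16): x=8.0000 theta=-0.5000
After 3 (propagate distance d=25): x=-4.5000 theta=-0.5000
After 4 (thin lens f=26): x=-4.5000 theta=-17/52 (≈-0.3269)
After 5 (propagate distance d=25): x=-659/52 (≈-12.6731) theta=-17/52 (≈-0.3269)
After 6 (thin lens f=44): x=-659/52 (≈-12.6731) theta=-89/2288 (≈-0.0389)
z_focus = -x_out/theta_out = -(-659/52)/(-89/2288) = -28996/89 ≈ -325.7978
Rounded to 4 decimal places: z = -325.7978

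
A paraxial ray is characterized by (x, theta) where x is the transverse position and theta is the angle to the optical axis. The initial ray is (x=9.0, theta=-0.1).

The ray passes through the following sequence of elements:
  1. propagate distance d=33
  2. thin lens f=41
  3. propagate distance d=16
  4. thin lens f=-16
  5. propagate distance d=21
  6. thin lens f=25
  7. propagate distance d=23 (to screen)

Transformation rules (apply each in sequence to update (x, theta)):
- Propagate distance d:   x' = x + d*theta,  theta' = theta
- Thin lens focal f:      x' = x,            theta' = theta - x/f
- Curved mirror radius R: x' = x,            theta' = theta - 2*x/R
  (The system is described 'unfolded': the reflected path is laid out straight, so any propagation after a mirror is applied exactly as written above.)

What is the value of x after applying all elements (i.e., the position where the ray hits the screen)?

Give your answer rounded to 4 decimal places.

Answer: -2.8559

Derivation:
Initial: x=9.0000 theta=-0.1000
After 1 (propagate distance d=33): x=5.7000 theta=-0.1000
After 2 (thin lens f=41): x=5.7000 theta=-49/205 (≈-0.2390)
After 3 (propagate distance d=16): x=769/410 (≈1.8756) theta=-49/205 (≈-0.2390)
After 4 (thin lens f=-16): x=769/410 (≈1.8756) theta=-799/6560 (≈-0.1218)
After 5 (propagate distance d=21): x=-895/1312 (≈-0.6822) theta=-799/6560 (≈-0.1218)
After 6 (thin lens f=25): x=-895/1312 (≈-0.6822) theta=-31/328 (≈-0.0945)
After 7 (propagate distance d=23 (to screen)): x=-3747/1312 (≈-2.8559) theta=-31/328 (≈-0.0945)
Rounded to 4 decimal places: x = -2.8559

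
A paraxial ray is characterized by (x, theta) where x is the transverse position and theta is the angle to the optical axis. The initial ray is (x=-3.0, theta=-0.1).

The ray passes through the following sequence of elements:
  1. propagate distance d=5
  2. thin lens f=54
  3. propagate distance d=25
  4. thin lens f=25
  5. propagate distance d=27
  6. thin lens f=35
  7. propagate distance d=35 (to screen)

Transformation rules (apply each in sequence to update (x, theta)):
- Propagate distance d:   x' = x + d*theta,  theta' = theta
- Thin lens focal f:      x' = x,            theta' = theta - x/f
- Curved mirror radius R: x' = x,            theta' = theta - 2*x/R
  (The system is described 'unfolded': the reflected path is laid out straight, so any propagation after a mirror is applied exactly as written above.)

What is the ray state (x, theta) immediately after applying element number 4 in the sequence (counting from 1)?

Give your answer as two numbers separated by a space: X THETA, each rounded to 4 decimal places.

Initial: x=-3.0000 theta=-0.1000
After 1 (propagate distance d=5): x=-3.5000 theta=-0.1000
After 2 (thin lens f=54): x=-3.5000 theta=-19/540 (≈-0.0352)
After 3 (propagate distance d=25): x=-473/108 (≈-4.3796) theta=-19/540 (≈-0.0352)
After 4 (thin lens f=25): x=-473/108 (≈-4.3796) theta=0.1400
Rounded to 4 decimal places: x = -4.3796, theta = 0.1400

Answer: -4.3796 0.1400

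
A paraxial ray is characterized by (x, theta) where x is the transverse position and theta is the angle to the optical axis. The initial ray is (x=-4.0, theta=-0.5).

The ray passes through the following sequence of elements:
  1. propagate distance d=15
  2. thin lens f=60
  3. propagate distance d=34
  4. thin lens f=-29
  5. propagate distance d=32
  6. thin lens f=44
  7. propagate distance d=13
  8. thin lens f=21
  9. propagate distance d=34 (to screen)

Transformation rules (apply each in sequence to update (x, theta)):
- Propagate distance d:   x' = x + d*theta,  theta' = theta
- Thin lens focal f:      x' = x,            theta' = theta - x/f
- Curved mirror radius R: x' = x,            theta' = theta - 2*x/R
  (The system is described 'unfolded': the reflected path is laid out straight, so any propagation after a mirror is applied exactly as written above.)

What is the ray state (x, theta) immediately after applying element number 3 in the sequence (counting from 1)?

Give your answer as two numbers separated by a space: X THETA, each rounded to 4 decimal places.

Initial: x=-4.0000 theta=-0.5000
After 1 (propagate distance d=15): x=-11.5000 theta=-0.5000
After 2 (thin lens f=60): x=-11.5000 theta=-37/120 (≈-0.3083)
After 3 (propagate distance d=34): x=-1319/60 (≈-21.9833) theta=-37/120 (≈-0.3083)
Rounded to 4 decimal places: x = -21.9833, theta = -0.3083

Answer: -21.9833 -0.3083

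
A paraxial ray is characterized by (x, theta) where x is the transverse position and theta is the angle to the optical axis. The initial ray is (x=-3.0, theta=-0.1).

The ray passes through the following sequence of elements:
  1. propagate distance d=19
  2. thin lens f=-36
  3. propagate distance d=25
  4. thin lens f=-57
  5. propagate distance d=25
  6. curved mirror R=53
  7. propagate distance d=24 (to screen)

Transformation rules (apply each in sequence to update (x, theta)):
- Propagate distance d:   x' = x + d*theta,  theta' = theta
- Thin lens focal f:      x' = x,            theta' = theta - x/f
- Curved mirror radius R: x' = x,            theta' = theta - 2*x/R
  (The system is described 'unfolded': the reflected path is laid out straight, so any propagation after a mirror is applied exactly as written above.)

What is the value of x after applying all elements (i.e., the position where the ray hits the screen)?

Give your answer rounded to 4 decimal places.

Initial: x=-3.0000 theta=-0.1000
After 1 (propagate distance d=19): x=-4.9000 theta=-0.1000
After 2 (thin lens f=-36): x=-4.9000 theta=-17/72 (≈-0.2361)
After 3 (propagate distance d=25): x=-3889/360 (≈-10.8028) theta=-17/72 (≈-0.2361)
After 4 (thin lens f=-57): x=-3889/360 (≈-10.8028) theta=-4367/10260 (≈-0.4256)
After 5 (propagate distance d=25): x=-440023/20520 (≈-21.4436) theta=-4367/10260 (≈-0.4256)
After 6 (curved mirror R=53): x=-440023/20520 (≈-21.4436) theta=17381/45315 (≈0.3836)
After 7 (propagate distance d=24 (to screen)): x=-13309763/1087560 (≈-12.2382) theta=17381/45315 (≈0.3836)
Rounded to 4 decimal places: x = -12.2382

Answer: -12.2382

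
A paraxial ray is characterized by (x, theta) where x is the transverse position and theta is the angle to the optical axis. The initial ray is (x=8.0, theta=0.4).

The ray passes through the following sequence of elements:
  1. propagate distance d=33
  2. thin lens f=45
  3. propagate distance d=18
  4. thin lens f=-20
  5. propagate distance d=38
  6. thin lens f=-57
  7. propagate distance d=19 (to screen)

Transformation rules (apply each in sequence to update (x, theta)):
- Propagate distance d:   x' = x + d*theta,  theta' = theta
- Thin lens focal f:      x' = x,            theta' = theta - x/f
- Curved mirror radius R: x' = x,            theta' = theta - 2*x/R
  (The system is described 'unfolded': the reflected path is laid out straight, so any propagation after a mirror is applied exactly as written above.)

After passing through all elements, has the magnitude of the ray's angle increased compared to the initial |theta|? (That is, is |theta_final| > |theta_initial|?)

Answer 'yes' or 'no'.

Initial: x=8.0000 theta=0.4000
After 1 (propagate distance d=33): x=21.2000 theta=0.4000
After 2 (thin lens f=45): x=21.2000 theta=-16/225 (≈-0.0711)
After 3 (propagate distance d=18): x=19.9200 theta=-16/225 (≈-0.0711)
After 4 (thin lens f=-20): x=19.9200 theta=2081/2250 (≈0.9249)
After 5 (propagate distance d=38): x=61949/1125 (≈55.0658) theta=2081/2250 (≈0.9249)
After 6 (thin lens f=-57): x=61949/1125 (≈55.0658) theta=48503/25650 (≈1.8910)
After 7 (propagate distance d=19 (to screen)): x=614209/6750 (≈90.9939) theta=48503/25650 (≈1.8910)
|theta_initial|=0.4000 |theta_final|=48503/25650 (≈1.8910) -> increased

Answer: yes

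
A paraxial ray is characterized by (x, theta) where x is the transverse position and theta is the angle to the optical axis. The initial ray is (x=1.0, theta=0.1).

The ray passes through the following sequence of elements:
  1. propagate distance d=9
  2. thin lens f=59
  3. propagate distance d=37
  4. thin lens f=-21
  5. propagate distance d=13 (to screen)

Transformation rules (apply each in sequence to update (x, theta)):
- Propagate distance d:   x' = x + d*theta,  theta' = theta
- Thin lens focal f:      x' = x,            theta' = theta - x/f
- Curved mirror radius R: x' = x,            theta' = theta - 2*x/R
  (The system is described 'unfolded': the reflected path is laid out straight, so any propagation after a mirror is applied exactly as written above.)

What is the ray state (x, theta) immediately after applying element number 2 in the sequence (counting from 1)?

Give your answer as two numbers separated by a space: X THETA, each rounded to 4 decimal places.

Answer: 1.9000 0.0678

Derivation:
Initial: x=1.0000 theta=0.1000
After 1 (propagate distance d=9): x=1.9000 theta=0.1000
After 2 (thin lens f=59): x=1.9000 theta=4/59 (≈0.0678)
Rounded to 4 decimal places: x = 1.9000, theta = 0.0678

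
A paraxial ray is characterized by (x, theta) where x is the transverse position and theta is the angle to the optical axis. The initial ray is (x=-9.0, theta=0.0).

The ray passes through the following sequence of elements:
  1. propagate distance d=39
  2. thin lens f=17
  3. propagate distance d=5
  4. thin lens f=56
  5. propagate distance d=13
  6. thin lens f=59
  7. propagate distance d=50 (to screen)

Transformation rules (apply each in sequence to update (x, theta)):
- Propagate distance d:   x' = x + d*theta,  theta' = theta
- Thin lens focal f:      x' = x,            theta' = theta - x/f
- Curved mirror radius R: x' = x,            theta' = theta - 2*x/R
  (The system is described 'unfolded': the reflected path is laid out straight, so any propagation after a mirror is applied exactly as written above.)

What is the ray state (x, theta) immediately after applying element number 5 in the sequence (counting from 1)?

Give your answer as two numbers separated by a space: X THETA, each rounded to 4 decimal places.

Initial: x=-9.0000 theta=0.0000
After 1 (propagate distance d=39): x=-9.0000 theta=0.0000
After 2 (thin lens f=17): x=-9.0000 theta=9/17 (≈0.5294)
After 3 (propagate distance d=5): x=-108/17 (≈-6.3529) theta=9/17 (≈0.5294)
After 4 (thin lens f=56): x=-108/17 (≈-6.3529) theta=9/14 (≈0.6429)
After 5 (propagate distance d=13): x=477/238 (≈2.0042) theta=9/14 (≈0.6429)
Rounded to 4 decimal places: x = 2.0042, theta = 0.6429

Answer: 2.0042 0.6429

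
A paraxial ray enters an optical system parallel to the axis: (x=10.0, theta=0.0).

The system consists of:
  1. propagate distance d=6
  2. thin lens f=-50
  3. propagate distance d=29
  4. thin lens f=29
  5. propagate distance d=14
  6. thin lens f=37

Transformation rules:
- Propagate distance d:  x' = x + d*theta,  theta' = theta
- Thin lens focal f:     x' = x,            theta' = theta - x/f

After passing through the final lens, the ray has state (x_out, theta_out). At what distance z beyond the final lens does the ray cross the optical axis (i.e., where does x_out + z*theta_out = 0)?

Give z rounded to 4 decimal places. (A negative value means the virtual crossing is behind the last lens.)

Answer: 17.1075

Derivation:
Initial: x=10.0000 theta=0.0000
After 1 (propagate distance d=6): x=10.0000 theta=0.0000
After 2 (thin lens f=-50): x=10.0000 theta=0.2000
After 3 (propagate distance d=29): x=15.8000 theta=0.2000
After 4 (thin lens f=29): x=15.8000 theta=-10/29 (≈-0.3448)
After 5 (propagate distance d=14): x=1591/145 (≈10.9724) theta=-10/29 (≈-0.3448)
After 6 (thin lens f=37): x=1591/145 (≈10.9724) theta=-93/145 (≈-0.6414)
z_focus = -x_out/theta_out = -(1591/145)/(-93/145) = 1591/93 ≈ 17.1075
Rounded to 4 decimal places: z = 17.1075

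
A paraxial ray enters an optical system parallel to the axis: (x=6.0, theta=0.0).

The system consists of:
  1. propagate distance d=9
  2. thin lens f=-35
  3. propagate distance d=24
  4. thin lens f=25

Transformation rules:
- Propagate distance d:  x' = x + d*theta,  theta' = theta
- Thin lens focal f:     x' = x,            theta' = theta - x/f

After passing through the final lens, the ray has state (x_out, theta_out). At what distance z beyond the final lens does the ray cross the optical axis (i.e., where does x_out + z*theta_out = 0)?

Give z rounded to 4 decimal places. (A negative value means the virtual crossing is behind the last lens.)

Initial: x=6.0000 theta=0.0000
After 1 (propagate distance d=9): x=6.0000 theta=0.0000
After 2 (thin lens f=-35): x=6.0000 theta=6/35 (≈0.1714)
After 3 (propagate distance d=24): x=354/35 (≈10.1143) theta=6/35 (≈0.1714)
After 4 (thin lens f=25): x=354/35 (≈10.1143) theta=-204/875 (≈-0.2331)
z_focus = -x_out/theta_out = -(354/35)/(-204/875) = 1475/34 ≈ 43.3824
Rounded to 4 decimal places: z = 43.3824

Answer: 43.3824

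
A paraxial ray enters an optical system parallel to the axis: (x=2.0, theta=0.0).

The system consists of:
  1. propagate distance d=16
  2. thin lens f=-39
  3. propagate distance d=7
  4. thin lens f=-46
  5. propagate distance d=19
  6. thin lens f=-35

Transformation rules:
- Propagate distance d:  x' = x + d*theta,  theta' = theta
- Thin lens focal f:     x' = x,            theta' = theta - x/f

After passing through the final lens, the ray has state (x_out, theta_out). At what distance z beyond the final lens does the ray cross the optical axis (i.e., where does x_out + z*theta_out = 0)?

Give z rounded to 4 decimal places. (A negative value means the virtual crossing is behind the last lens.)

Answer: -19.0909

Derivation:
Initial: x=2.0000 theta=0.0000
After 1 (propagate distance d=16): x=2.0000 theta=0.0000
After 2 (thin lens f=-39): x=2.0000 theta=2/39 (≈0.0513)
After 3 (propagate distance d=7): x=92/39 (≈2.3590) theta=2/39 (≈0.0513)
After 4 (thin lens f=-46): x=92/39 (≈2.3590) theta=4/39 (≈0.1026)
After 5 (propagate distance d=19): x=56/13 (≈4.3077) theta=4/39 (≈0.1026)
After 6 (thin lens f=-35): x=56/13 (≈4.3077) theta=44/195 (≈0.2256)
z_focus = -x_out/theta_out = -(56/13)/(44/195) = -210/11 ≈ -19.0909
Rounded to 4 decimal places: z = -19.0909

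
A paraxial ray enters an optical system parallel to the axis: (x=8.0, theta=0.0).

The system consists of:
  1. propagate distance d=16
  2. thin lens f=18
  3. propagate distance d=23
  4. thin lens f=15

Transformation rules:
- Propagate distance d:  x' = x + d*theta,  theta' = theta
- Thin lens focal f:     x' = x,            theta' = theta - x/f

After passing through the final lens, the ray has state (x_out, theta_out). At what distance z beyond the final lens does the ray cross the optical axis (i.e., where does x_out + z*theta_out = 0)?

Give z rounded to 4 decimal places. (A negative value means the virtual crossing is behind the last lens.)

Answer: -7.5000

Derivation:
Initial: x=8.0000 theta=0.0000
After 1 (propagate distance d=16): x=8.0000 theta=0.0000
After 2 (thin lens f=18): x=8.0000 theta=-4/9 (≈-0.4444)
After 3 (propagate distance d=23): x=-20/9 (≈-2.2222) theta=-4/9 (≈-0.4444)
After 4 (thin lens f=15): x=-20/9 (≈-2.2222) theta=-8/27 (≈-0.2963)
z_focus = -x_out/theta_out = -(-20/9)/(-8/27) = -7.5000
Rounded to 4 decimal places: z = -7.5000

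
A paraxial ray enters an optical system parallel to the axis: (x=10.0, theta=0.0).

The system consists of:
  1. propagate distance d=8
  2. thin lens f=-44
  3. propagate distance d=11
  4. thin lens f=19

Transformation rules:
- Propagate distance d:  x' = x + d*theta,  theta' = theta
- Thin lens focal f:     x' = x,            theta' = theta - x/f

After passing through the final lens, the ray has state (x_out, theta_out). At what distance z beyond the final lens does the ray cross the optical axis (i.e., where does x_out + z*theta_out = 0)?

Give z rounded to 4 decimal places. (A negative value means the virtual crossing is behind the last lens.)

Answer: 29.0278

Derivation:
Initial: x=10.0000 theta=0.0000
After 1 (propagate distance d=8): x=10.0000 theta=0.0000
After 2 (thin lens f=-44): x=10.0000 theta=5/22 (≈0.2273)
After 3 (propagate distance d=11): x=12.5000 theta=5/22 (≈0.2273)
After 4 (thin lens f=19): x=12.5000 theta=-90/209 (≈-0.4306)
z_focus = -x_out/theta_out = -(12.5000)/(-90/209) = 1045/36 ≈ 29.0278
Rounded to 4 decimal places: z = 29.0278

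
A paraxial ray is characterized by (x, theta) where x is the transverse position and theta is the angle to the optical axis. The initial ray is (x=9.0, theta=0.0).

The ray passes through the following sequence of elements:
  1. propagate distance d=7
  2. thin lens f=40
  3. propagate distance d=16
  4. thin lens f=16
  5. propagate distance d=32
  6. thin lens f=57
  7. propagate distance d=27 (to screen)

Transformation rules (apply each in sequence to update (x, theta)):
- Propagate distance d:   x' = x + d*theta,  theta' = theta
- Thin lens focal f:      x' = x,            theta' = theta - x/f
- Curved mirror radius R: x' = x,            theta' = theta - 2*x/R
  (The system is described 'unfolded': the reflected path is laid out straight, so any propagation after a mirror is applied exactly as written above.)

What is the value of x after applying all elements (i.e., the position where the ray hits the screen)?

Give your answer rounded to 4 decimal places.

Answer: -21.8191

Derivation:
Initial: x=9.0000 theta=0.0000
After 1 (propagate distance d=7): x=9.0000 theta=0.0000
After 2 (thin lens f=40): x=9.0000 theta=-0.2250
After 3 (propagate distance d=16): x=5.4000 theta=-0.2250
After 4 (thin lens f=16): x=5.4000 theta=-0.5625
After 5 (propagate distance d=32): x=-12.6000 theta=-0.5625
After 6 (thin lens f=57): x=-12.6000 theta=-519/1520 (≈-0.3414)
After 7 (propagate distance d=27 (to screen)): x=-6633/304 (≈-21.8191) theta=-519/1520 (≈-0.3414)
Rounded to 4 decimal places: x = -21.8191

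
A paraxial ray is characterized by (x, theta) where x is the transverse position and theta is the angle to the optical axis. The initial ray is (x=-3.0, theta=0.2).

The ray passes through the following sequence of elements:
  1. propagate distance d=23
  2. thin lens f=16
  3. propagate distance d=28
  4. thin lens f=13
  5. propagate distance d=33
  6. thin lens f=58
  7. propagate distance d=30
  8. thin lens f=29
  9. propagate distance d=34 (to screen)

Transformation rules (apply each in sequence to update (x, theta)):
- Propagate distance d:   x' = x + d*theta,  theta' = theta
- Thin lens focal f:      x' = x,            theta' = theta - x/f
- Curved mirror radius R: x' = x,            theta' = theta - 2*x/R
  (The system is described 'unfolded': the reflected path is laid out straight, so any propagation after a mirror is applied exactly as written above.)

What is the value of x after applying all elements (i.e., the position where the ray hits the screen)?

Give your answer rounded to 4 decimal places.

Answer: -4.5518

Derivation:
Initial: x=-3.0000 theta=0.2000
After 1 (propagate distance d=23): x=1.6000 theta=0.2000
After 2 (thin lens f=16): x=1.6000 theta=0.1000
After 3 (propagate distance d=28): x=4.4000 theta=0.1000
After 4 (thin lens f=13): x=4.4000 theta=-31/130 (≈-0.2385)
After 5 (propagate distance d=33): x=-451/130 (≈-3.4692) theta=-31/130 (≈-0.2385)
After 6 (thin lens f=58): x=-451/130 (≈-3.4692) theta=-1347/7540 (≈-0.1786)
After 7 (propagate distance d=30): x=-16642/1885 (≈-8.8286) theta=-1347/7540 (≈-0.1786)
After 8 (thin lens f=29): x=-16642/1885 (≈-8.8286) theta=5501/43732 (≈0.1258)
After 9 (propagate distance d=34 (to screen)): x=-497651/109330 (≈-4.5518) theta=5501/43732 (≈0.1258)
Rounded to 4 decimal places: x = -4.5518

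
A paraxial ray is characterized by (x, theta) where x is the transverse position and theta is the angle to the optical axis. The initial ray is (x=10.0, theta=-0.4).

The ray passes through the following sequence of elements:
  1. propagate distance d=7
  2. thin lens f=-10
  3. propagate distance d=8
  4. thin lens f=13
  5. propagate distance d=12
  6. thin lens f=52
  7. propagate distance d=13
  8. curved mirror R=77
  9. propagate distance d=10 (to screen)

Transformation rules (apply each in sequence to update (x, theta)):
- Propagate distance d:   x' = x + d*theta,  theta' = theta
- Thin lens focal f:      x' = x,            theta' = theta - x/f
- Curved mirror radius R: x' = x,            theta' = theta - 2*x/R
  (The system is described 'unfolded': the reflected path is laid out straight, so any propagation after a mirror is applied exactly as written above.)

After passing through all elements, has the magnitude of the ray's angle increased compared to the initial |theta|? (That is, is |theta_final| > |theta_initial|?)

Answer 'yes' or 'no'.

Answer: yes

Derivation:
Initial: x=10.0000 theta=-0.4000
After 1 (propagate distance d=7): x=7.2000 theta=-0.4000
After 2 (thin lens f=-10): x=7.2000 theta=0.3200
After 3 (propagate distance d=8): x=9.7600 theta=0.3200
After 4 (thin lens f=13): x=9.7600 theta=-28/65 (≈-0.4308)
After 5 (propagate distance d=12): x=1492/325 (≈4.5908) theta=-28/65 (≈-0.4308)
After 6 (thin lens f=52): x=1492/325 (≈4.5908) theta=-2193/4225 (≈-0.5191)
After 7 (propagate distance d=13): x=-701/325 (≈-2.1569) theta=-2193/4225 (≈-0.5191)
After 8 (curved mirror R=77): x=-701/325 (≈-2.1569) theta=-30127/65065 (≈-0.4630)
After 9 (propagate distance d=10 (to screen)): x=-2208051/325325 (≈-6.7872) theta=-30127/65065 (≈-0.4630)
|theta_initial|=0.4000 |theta_final|=30127/65065 (≈0.4630) -> increased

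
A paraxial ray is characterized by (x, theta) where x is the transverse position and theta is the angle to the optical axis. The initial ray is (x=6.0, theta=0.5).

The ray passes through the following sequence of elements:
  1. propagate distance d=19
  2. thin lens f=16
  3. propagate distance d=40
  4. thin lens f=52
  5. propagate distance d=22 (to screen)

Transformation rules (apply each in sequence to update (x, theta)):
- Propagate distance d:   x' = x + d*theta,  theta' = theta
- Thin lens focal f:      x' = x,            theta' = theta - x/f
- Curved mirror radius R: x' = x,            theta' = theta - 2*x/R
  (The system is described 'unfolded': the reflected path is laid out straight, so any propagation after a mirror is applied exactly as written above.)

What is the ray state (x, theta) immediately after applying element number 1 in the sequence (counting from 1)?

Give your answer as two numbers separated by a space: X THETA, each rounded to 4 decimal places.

Answer: 15.5000 0.5000

Derivation:
Initial: x=6.0000 theta=0.5000
After 1 (propagate distance d=19): x=15.5000 theta=0.5000
Rounded to 4 decimal places: x = 15.5000, theta = 0.5000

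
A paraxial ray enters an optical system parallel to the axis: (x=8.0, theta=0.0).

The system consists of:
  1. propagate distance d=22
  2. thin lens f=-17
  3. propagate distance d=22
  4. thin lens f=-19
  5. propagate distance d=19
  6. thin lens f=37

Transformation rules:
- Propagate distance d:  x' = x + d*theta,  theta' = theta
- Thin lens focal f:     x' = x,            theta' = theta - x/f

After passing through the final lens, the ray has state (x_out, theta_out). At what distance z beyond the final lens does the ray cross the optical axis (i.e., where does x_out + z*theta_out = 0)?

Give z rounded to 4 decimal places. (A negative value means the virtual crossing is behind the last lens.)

Answer: -225.0528

Derivation:
Initial: x=8.0000 theta=0.0000
After 1 (propagate distance d=22): x=8.0000 theta=0.0000
After 2 (thin lens f=-17): x=8.0000 theta=8/17 (≈0.4706)
After 3 (propagate distance d=22): x=312/17 (≈18.3529) theta=8/17 (≈0.4706)
After 4 (thin lens f=-19): x=312/17 (≈18.3529) theta=464/323 (≈1.4365)
After 5 (propagate distance d=19): x=776/17 (≈45.6471) theta=464/323 (≈1.4365)
After 6 (thin lens f=37): x=776/17 (≈45.6471) theta=2424/11951 (≈0.2028)
z_focus = -x_out/theta_out = -(776/17)/(2424/11951) = -68191/303 ≈ -225.0528
Rounded to 4 decimal places: z = -225.0528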